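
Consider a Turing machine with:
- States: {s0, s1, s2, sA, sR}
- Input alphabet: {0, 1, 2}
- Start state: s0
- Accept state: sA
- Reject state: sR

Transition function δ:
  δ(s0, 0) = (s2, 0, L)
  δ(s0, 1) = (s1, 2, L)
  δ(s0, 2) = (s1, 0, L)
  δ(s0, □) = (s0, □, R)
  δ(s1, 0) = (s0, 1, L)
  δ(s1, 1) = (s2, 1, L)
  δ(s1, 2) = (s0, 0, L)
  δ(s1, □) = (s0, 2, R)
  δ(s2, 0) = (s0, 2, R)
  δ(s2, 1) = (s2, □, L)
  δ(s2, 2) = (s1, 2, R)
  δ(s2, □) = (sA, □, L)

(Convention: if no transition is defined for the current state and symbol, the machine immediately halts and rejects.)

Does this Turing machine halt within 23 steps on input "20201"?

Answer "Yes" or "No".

Execution trace:
Initial: [s0]20201
Step 1: δ(s0, 2) = (s1, 0, L) → [s1]□00201
Step 2: δ(s1, □) = (s0, 2, R) → 2[s0]00201
Step 3: δ(s0, 0) = (s2, 0, L) → [s2]200201
Step 4: δ(s2, 2) = (s1, 2, R) → 2[s1]00201
Step 5: δ(s1, 0) = (s0, 1, L) → [s0]210201
Step 6: δ(s0, 2) = (s1, 0, L) → [s1]□010201
Step 7: δ(s1, □) = (s0, 2, R) → 2[s0]010201
Step 8: δ(s0, 0) = (s2, 0, L) → [s2]2010201
Step 9: δ(s2, 2) = (s1, 2, R) → 2[s1]010201
Step 10: δ(s1, 0) = (s0, 1, L) → [s0]2110201
Step 11: δ(s0, 2) = (s1, 0, L) → [s1]□0110201
Step 12: δ(s1, □) = (s0, 2, R) → 2[s0]0110201
Step 13: δ(s0, 0) = (s2, 0, L) → [s2]20110201
Step 14: δ(s2, 2) = (s1, 2, R) → 2[s1]0110201
Step 15: δ(s1, 0) = (s0, 1, L) → [s0]21110201
Step 16: δ(s0, 2) = (s1, 0, L) → [s1]□01110201
Step 17: δ(s1, □) = (s0, 2, R) → 2[s0]01110201
Step 18: δ(s0, 0) = (s2, 0, L) → [s2]201110201
Step 19: δ(s2, 2) = (s1, 2, R) → 2[s1]01110201
Step 20: δ(s1, 0) = (s0, 1, L) → [s0]211110201
Step 21: δ(s0, 2) = (s1, 0, L) → [s1]□011110201
Step 22: δ(s1, □) = (s0, 2, R) → 2[s0]011110201
Step 23: δ(s0, 0) = (s2, 0, L) → [s2]2011110201

The machine has not reached a halting state after 23 steps.
The machine did not halt within the 23-step bound.

Answer: No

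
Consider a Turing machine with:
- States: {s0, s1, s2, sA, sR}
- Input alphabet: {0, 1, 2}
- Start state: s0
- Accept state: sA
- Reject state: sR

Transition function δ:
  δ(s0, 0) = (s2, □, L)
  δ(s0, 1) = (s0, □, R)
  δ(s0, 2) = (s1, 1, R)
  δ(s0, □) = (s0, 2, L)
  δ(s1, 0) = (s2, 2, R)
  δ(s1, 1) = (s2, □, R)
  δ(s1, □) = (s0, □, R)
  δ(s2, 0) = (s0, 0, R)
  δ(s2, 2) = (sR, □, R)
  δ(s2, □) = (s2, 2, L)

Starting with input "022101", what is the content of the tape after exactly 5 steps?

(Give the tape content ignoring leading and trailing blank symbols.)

Execution trace:
Initial: [s0]022101
Step 1: δ(s0, 0) = (s2, □, L) → [s2]□□22101
Step 2: δ(s2, □) = (s2, 2, L) → [s2]□2□22101
Step 3: δ(s2, □) = (s2, 2, L) → [s2]□22□22101
Step 4: δ(s2, □) = (s2, 2, L) → [s2]□222□22101
Step 5: δ(s2, □) = (s2, 2, L) → [s2]□2222□22101

After 5 steps, the tape (ignoring leading/trailing blanks) is: 2222□22101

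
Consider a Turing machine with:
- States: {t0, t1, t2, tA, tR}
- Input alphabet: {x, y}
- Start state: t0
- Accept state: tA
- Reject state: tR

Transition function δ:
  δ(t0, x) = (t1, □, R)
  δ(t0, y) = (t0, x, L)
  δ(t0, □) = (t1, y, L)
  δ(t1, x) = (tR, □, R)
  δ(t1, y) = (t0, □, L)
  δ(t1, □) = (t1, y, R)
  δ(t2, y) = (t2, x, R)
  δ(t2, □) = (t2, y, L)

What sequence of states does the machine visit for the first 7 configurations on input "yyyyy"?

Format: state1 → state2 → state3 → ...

Execution trace:
Initial: [t0]yyyyy
Step 1: δ(t0, y) = (t0, x, L) → [t0]□xyyyy
Step 2: δ(t0, □) = (t1, y, L) → [t1]□yxyyyy
Step 3: δ(t1, □) = (t1, y, R) → y[t1]yxyyyy
Step 4: δ(t1, y) = (t0, □, L) → [t0]y□xyyyy
Step 5: δ(t0, y) = (t0, x, L) → [t0]□x□xyyyy
Step 6: δ(t0, □) = (t1, y, L) → [t1]□yx□xyyyy

State sequence: t0 → t0 → t1 → t1 → t0 → t0 → t1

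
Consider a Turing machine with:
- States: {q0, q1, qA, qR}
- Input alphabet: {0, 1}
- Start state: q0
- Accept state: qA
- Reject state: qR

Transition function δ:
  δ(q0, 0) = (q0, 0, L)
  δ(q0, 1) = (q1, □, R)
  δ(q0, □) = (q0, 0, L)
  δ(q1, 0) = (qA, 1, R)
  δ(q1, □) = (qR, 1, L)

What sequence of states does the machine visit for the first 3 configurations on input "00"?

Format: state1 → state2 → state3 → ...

Execution trace:
Initial: [q0]00
Step 1: δ(q0, 0) = (q0, 0, L) → [q0]□00
Step 2: δ(q0, □) = (q0, 0, L) → [q0]□000

State sequence: q0 → q0 → q0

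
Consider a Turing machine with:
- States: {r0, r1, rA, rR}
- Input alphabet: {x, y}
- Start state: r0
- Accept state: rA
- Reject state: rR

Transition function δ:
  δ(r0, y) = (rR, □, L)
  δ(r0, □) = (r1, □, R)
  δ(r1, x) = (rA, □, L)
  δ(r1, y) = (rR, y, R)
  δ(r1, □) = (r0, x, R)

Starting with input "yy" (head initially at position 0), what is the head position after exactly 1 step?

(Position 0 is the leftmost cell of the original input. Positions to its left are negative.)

Execution trace (head position shown):
Step 0: [r0]yy  (head at position 0)
Step 1: move left → [rR]□□y  (head at position -1)

After 1 step, the head is at position -1.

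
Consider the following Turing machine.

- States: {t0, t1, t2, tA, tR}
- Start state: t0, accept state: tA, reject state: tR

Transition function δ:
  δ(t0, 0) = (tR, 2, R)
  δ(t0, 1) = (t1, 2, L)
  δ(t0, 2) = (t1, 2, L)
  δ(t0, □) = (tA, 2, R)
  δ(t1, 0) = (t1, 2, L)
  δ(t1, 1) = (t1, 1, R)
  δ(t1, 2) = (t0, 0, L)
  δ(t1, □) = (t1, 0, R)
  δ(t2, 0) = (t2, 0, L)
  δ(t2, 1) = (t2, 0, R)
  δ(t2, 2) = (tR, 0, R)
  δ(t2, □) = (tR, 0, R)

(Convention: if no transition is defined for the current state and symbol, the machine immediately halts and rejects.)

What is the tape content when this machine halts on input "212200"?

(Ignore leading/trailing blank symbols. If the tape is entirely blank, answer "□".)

Execution trace:
Initial: [t0]212200
Step 1: δ(t0, 2) = (t1, 2, L) → [t1]□212200
Step 2: δ(t1, □) = (t1, 0, R) → 0[t1]212200
Step 3: δ(t1, 2) = (t0, 0, L) → [t0]0012200
Step 4: δ(t0, 0) = (tR, 2, R) → 2[tR]012200

The machine reaches the reject state tR and halts.

Final tape (ignoring leading/trailing blanks): 2012200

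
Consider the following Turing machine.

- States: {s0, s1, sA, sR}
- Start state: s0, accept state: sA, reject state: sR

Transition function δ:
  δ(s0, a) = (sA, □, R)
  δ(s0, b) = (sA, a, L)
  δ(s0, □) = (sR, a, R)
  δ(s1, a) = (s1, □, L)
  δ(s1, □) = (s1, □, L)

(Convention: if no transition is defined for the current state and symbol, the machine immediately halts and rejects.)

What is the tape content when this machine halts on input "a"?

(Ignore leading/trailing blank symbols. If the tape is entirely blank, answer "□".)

Execution trace:
Initial: [s0]a
Step 1: δ(s0, a) = (sA, □, R) → □[sA]□

The machine reaches the accept state sA and halts.

Final tape (ignoring leading/trailing blanks): □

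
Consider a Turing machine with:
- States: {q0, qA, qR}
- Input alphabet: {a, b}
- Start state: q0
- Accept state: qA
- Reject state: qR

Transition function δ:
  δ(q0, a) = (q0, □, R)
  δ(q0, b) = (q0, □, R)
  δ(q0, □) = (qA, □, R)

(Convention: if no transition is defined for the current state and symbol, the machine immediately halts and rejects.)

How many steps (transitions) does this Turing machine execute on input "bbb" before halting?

Execution trace:
Initial: [q0]bbb
Step 1: δ(q0, b) = (q0, □, R) → □[q0]bb
Step 2: δ(q0, b) = (q0, □, R) → □□[q0]b
Step 3: δ(q0, b) = (q0, □, R) → □□□[q0]□
Step 4: δ(q0, □) = (qA, □, R) → □□□□[qA]□

The machine reaches the accept state qA and halts.

The machine executed 4 steps before halting.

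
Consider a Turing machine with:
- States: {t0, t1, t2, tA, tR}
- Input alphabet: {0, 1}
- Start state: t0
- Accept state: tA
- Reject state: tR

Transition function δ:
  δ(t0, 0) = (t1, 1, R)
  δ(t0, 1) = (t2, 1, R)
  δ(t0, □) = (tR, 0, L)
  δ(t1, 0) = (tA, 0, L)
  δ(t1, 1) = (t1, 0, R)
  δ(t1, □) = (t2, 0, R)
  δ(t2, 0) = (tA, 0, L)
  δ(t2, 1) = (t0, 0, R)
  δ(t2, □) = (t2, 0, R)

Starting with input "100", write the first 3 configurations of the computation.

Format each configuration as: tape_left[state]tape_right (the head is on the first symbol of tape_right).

Transitions applied:
Step 1: δ(t0, 1) = (t2, 1, R)
Step 2: δ(t2, 0) = (tA, 0, L)

The first 3 configurations are:
[t0]100 ⊢ 1[t2]00 ⊢ [tA]100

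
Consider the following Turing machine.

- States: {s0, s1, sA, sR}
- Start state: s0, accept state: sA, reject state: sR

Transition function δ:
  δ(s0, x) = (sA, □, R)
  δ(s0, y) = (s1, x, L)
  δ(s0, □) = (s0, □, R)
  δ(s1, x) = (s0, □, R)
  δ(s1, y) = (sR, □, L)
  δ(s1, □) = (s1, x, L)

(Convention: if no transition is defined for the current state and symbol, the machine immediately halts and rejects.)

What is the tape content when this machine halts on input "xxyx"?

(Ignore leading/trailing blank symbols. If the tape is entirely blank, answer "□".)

Execution trace:
Initial: [s0]xxyx
Step 1: δ(s0, x) = (sA, □, R) → □[sA]xyx

The machine reaches the accept state sA and halts.

Final tape (ignoring leading/trailing blanks): xyx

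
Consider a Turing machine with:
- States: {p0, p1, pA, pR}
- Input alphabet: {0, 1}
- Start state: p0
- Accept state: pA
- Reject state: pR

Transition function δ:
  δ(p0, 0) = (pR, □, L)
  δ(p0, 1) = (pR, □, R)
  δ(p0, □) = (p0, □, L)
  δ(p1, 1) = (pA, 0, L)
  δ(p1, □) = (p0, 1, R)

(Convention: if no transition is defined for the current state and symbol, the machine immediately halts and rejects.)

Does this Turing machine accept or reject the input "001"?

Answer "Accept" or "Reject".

Execution trace:
Initial: [p0]001
Step 1: δ(p0, 0) = (pR, □, L) → [pR]□□01

The machine reaches the reject state pR and halts.

Answer: Reject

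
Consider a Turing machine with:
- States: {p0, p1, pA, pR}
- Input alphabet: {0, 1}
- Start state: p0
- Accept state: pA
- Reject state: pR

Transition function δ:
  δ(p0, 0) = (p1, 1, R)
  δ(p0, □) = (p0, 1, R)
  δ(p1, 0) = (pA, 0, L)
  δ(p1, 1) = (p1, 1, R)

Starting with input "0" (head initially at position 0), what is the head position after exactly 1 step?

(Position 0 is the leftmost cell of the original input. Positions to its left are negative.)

Execution trace (head position shown):
Step 0: [p0]0  (head at position 0)
Step 1: move right → 1[p1]□  (head at position 1)

After 1 step, the head is at position 1.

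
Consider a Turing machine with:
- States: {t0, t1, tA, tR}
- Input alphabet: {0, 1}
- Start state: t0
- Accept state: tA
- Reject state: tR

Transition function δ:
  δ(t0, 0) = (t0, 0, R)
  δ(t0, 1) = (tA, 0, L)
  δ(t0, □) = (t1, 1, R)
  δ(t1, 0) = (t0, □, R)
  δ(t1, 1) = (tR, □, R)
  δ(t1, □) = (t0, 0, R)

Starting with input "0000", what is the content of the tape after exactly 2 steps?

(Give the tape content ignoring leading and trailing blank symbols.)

Execution trace:
Initial: [t0]0000
Step 1: δ(t0, 0) = (t0, 0, R) → 0[t0]000
Step 2: δ(t0, 0) = (t0, 0, R) → 00[t0]00

After 2 steps, the tape (ignoring leading/trailing blanks) is: 0000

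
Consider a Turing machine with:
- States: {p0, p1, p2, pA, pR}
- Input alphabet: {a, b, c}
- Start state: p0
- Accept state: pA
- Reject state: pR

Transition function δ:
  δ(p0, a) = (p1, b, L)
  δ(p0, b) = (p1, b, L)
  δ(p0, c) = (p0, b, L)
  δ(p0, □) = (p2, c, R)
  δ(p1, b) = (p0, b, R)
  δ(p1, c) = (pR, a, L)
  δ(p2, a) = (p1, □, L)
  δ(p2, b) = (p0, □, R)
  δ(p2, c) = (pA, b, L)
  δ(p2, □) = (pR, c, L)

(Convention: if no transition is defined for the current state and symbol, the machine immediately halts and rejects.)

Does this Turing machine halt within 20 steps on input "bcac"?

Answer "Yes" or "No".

Execution trace:
Initial: [p0]bcac
Step 1: δ(p0, b) = (p1, b, L) → [p1]□bcac

No transition is defined for δ(p1, □). By convention the machine halts and rejects.
The machine halted after 1 step (within the 20-step bound).

Answer: Yes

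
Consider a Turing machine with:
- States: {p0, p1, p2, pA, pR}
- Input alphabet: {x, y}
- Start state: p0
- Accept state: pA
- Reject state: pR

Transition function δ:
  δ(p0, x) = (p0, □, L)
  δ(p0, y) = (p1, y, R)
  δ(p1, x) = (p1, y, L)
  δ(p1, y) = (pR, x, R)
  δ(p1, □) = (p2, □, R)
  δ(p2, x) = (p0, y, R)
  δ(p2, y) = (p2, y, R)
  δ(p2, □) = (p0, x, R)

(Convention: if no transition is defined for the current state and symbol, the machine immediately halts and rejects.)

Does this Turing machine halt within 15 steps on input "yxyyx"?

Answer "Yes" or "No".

Execution trace:
Initial: [p0]yxyyx
Step 1: δ(p0, y) = (p1, y, R) → y[p1]xyyx
Step 2: δ(p1, x) = (p1, y, L) → [p1]yyyyx
Step 3: δ(p1, y) = (pR, x, R) → x[pR]yyyx

The machine reaches the reject state pR and halts.
The machine halted after 3 steps (within the 15-step bound).

Answer: Yes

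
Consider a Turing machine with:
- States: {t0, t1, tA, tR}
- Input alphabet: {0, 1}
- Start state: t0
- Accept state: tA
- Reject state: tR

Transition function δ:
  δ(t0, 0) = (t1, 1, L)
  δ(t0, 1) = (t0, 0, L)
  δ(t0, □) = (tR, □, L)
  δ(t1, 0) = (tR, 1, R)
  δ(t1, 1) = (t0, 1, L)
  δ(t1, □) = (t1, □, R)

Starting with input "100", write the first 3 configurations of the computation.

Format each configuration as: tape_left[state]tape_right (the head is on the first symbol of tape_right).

Transitions applied:
Step 1: δ(t0, 1) = (t0, 0, L)
Step 2: δ(t0, □) = (tR, □, L)

The first 3 configurations are:
[t0]100 ⊢ [t0]□000 ⊢ [tR]□□000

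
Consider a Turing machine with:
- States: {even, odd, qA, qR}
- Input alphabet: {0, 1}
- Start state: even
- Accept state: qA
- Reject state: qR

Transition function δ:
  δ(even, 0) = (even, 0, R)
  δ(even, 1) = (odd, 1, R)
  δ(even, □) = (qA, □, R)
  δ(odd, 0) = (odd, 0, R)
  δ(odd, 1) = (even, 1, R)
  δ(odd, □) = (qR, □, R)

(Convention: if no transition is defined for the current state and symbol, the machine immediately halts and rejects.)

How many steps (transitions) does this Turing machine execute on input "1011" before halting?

Execution trace:
Initial: [even]1011
Step 1: δ(even, 1) = (odd, 1, R) → 1[odd]011
Step 2: δ(odd, 0) = (odd, 0, R) → 10[odd]11
Step 3: δ(odd, 1) = (even, 1, R) → 101[even]1
Step 4: δ(even, 1) = (odd, 1, R) → 1011[odd]□
Step 5: δ(odd, □) = (qR, □, R) → 1011□[qR]□

The machine reaches the reject state qR and halts.

The machine executed 5 steps before halting.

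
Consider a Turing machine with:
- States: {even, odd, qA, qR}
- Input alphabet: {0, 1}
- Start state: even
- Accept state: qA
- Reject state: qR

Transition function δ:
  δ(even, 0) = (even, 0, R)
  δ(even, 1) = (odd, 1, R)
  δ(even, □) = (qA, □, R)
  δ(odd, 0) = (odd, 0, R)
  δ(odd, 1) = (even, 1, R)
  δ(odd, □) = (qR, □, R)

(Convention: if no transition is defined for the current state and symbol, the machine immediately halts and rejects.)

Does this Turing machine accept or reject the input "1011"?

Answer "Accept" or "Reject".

Execution trace:
Initial: [even]1011
Step 1: δ(even, 1) = (odd, 1, R) → 1[odd]011
Step 2: δ(odd, 0) = (odd, 0, R) → 10[odd]11
Step 3: δ(odd, 1) = (even, 1, R) → 101[even]1
Step 4: δ(even, 1) = (odd, 1, R) → 1011[odd]□
Step 5: δ(odd, □) = (qR, □, R) → 1011□[qR]□

The machine reaches the reject state qR and halts.

Answer: Reject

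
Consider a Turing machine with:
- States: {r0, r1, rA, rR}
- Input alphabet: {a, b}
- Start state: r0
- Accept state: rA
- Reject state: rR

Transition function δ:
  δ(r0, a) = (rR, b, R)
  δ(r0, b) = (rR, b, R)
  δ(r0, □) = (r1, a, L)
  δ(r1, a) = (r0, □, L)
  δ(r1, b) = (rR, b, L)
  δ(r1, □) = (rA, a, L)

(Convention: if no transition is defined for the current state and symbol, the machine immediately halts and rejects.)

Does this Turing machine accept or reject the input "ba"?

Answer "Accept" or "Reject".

Execution trace:
Initial: [r0]ba
Step 1: δ(r0, b) = (rR, b, R) → b[rR]a

The machine reaches the reject state rR and halts.

Answer: Reject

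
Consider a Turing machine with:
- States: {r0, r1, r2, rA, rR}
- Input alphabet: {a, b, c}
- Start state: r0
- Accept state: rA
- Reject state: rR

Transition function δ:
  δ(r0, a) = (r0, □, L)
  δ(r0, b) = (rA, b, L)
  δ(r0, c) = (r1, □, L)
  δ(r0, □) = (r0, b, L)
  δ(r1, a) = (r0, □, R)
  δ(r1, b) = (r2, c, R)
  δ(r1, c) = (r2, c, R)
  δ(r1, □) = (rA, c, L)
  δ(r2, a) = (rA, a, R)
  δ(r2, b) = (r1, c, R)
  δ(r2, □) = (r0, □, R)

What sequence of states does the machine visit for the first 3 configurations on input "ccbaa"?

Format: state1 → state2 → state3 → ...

Execution trace:
Initial: [r0]ccbaa
Step 1: δ(r0, c) = (r1, □, L) → [r1]□□cbaa
Step 2: δ(r1, □) = (rA, c, L) → [rA]□c□cbaa

The machine reaches the accept state rA and halts.

State sequence: r0 → r1 → rA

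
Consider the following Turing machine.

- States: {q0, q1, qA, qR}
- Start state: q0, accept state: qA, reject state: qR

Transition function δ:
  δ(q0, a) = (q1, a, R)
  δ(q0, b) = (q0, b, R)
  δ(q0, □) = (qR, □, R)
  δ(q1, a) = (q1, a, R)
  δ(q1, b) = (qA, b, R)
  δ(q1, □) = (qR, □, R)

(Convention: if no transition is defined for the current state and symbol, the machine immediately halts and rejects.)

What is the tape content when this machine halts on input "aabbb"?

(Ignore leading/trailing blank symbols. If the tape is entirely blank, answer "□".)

Execution trace:
Initial: [q0]aabbb
Step 1: δ(q0, a) = (q1, a, R) → a[q1]abbb
Step 2: δ(q1, a) = (q1, a, R) → aa[q1]bbb
Step 3: δ(q1, b) = (qA, b, R) → aab[qA]bb

The machine reaches the accept state qA and halts.

Final tape (ignoring leading/trailing blanks): aabbb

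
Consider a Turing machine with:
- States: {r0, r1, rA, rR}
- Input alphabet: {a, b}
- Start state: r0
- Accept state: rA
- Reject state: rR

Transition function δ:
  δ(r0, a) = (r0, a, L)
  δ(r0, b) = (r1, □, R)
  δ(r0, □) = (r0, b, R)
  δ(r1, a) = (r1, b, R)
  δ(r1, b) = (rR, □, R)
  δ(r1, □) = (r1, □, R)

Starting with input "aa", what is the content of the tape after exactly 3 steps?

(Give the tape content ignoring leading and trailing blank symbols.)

Execution trace:
Initial: [r0]aa
Step 1: δ(r0, a) = (r0, a, L) → [r0]□aa
Step 2: δ(r0, □) = (r0, b, R) → b[r0]aa
Step 3: δ(r0, a) = (r0, a, L) → [r0]baa

After 3 steps, the tape (ignoring leading/trailing blanks) is: baa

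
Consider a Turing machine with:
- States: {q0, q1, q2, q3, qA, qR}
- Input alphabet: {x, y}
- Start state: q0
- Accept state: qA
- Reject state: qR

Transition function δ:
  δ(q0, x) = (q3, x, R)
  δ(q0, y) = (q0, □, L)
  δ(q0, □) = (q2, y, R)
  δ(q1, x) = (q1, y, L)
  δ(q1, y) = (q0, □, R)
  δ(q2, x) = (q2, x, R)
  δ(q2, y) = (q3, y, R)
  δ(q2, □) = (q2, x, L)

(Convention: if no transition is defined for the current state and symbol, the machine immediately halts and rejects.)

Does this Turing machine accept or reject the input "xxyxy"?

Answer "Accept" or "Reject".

Execution trace:
Initial: [q0]xxyxy
Step 1: δ(q0, x) = (q3, x, R) → x[q3]xyxy

No transition is defined for δ(q3, x). By convention the machine halts and rejects.

Answer: Reject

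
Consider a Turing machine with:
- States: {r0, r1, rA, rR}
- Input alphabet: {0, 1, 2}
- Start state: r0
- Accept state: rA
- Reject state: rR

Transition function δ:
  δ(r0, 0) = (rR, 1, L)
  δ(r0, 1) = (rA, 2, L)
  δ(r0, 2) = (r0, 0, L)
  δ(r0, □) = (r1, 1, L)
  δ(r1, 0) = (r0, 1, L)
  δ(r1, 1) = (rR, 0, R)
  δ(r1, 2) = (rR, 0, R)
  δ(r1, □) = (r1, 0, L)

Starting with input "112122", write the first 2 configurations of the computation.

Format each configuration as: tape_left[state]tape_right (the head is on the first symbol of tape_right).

Transitions applied:
Step 1: δ(r0, 1) = (rA, 2, L)

The first 2 configurations are:
[r0]112122 ⊢ [rA]□212122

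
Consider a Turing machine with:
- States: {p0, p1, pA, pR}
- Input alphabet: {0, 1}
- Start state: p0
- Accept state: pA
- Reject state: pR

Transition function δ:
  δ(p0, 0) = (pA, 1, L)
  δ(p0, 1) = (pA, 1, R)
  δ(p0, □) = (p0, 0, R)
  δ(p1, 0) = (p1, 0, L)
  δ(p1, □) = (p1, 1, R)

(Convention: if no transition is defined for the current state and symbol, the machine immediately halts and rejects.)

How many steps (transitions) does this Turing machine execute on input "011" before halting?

Execution trace:
Initial: [p0]011
Step 1: δ(p0, 0) = (pA, 1, L) → [pA]□111

The machine reaches the accept state pA and halts.

The machine executed 1 step before halting.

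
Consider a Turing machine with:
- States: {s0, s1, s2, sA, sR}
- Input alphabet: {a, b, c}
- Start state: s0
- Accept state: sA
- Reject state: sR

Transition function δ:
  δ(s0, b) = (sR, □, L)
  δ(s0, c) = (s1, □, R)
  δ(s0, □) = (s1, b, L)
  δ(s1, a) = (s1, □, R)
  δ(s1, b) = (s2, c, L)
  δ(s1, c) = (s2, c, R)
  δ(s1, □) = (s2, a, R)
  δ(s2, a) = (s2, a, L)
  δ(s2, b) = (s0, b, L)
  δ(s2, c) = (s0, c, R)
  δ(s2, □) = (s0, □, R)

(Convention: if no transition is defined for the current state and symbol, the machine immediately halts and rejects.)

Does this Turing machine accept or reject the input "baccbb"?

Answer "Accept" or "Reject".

Execution trace:
Initial: [s0]baccbb
Step 1: δ(s0, b) = (sR, □, L) → [sR]□□accbb

The machine reaches the reject state sR and halts.

Answer: Reject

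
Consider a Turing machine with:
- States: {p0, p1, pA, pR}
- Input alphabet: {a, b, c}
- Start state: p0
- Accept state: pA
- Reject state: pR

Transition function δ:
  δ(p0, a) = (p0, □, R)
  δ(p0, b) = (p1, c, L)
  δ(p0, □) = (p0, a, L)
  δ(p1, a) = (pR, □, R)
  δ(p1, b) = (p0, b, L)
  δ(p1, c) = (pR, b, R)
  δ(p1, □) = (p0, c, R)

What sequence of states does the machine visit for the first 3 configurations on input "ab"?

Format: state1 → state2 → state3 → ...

Execution trace:
Initial: [p0]ab
Step 1: δ(p0, a) = (p0, □, R) → □[p0]b
Step 2: δ(p0, b) = (p1, c, L) → [p1]□c

State sequence: p0 → p0 → p1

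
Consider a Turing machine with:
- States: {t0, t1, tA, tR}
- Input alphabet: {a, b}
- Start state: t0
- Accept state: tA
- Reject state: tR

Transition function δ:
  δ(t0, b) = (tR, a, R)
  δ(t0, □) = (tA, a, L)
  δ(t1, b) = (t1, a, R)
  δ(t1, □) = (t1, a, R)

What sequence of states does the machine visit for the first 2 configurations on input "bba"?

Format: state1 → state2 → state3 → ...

Execution trace:
Initial: [t0]bba
Step 1: δ(t0, b) = (tR, a, R) → a[tR]ba

The machine reaches the reject state tR and halts.

State sequence: t0 → tR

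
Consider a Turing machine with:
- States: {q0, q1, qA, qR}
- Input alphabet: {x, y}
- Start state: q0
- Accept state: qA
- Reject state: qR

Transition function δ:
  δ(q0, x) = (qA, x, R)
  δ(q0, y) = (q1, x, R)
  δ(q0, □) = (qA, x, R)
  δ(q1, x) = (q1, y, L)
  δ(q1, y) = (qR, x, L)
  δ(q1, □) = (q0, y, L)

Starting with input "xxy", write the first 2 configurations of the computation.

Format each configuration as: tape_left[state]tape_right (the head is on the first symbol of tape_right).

Transitions applied:
Step 1: δ(q0, x) = (qA, x, R)

The first 2 configurations are:
[q0]xxy ⊢ x[qA]xy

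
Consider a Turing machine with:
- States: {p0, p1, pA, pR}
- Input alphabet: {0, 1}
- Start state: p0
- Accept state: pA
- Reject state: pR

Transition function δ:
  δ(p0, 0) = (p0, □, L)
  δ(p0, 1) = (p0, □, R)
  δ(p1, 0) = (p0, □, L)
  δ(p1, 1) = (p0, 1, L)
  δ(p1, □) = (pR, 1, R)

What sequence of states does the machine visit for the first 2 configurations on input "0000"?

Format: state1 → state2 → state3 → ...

Execution trace:
Initial: [p0]0000
Step 1: δ(p0, 0) = (p0, □, L) → [p0]□□000

No transition is defined for δ(p0, □). By convention the machine halts and rejects.

State sequence: p0 → p0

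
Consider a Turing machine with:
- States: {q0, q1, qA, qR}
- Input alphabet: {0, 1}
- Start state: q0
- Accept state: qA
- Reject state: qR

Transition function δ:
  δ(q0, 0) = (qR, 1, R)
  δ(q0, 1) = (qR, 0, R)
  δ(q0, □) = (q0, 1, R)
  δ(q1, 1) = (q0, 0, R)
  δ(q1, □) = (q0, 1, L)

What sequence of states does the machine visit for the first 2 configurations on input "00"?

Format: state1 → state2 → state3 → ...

Execution trace:
Initial: [q0]00
Step 1: δ(q0, 0) = (qR, 1, R) → 1[qR]0

The machine reaches the reject state qR and halts.

State sequence: q0 → qR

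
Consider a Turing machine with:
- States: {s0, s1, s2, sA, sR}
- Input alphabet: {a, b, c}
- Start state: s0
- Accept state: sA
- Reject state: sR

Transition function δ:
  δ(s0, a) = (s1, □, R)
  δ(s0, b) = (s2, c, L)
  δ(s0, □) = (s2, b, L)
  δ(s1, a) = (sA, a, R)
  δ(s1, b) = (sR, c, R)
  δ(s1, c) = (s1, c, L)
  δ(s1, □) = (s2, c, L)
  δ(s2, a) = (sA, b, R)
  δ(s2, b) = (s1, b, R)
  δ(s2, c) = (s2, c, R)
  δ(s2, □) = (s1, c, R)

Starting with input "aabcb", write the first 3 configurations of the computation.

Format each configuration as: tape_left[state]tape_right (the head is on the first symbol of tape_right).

Transitions applied:
Step 1: δ(s0, a) = (s1, □, R)
Step 2: δ(s1, a) = (sA, a, R)

The first 3 configurations are:
[s0]aabcb ⊢ □[s1]abcb ⊢ □a[sA]bcb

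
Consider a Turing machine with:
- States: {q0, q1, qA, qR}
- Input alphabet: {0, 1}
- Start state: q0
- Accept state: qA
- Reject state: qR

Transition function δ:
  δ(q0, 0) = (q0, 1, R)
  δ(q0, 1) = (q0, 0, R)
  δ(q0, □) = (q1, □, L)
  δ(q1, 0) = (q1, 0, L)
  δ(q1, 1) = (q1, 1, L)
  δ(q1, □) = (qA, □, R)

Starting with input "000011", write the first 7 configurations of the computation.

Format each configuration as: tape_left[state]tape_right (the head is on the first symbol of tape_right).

Transitions applied:
Step 1: δ(q0, 0) = (q0, 1, R)
Step 2: δ(q0, 0) = (q0, 1, R)
Step 3: δ(q0, 0) = (q0, 1, R)
Step 4: δ(q0, 0) = (q0, 1, R)
Step 5: δ(q0, 1) = (q0, 0, R)
Step 6: δ(q0, 1) = (q0, 0, R)

The first 7 configurations are:
[q0]000011 ⊢ 1[q0]00011 ⊢ 11[q0]0011 ⊢ 111[q0]011 ⊢ 1111[q0]11 ⊢ 11110[q0]1 ⊢ 111100[q0]□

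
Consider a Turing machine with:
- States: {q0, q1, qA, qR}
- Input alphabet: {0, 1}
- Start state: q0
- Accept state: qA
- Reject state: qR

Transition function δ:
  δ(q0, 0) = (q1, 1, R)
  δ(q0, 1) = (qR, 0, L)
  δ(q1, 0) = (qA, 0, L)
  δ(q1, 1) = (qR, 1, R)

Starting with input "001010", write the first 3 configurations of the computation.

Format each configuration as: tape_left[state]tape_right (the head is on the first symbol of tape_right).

Transitions applied:
Step 1: δ(q0, 0) = (q1, 1, R)
Step 2: δ(q1, 0) = (qA, 0, L)

The first 3 configurations are:
[q0]001010 ⊢ 1[q1]01010 ⊢ [qA]101010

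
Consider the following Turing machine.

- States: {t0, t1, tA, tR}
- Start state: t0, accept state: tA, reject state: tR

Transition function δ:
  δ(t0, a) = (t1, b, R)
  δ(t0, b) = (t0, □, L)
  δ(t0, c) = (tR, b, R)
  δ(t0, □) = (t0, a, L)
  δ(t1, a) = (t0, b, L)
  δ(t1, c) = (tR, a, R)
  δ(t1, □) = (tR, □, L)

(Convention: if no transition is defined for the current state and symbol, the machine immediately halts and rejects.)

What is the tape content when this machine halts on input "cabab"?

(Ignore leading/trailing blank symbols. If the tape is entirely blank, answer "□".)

Execution trace:
Initial: [t0]cabab
Step 1: δ(t0, c) = (tR, b, R) → b[tR]abab

The machine reaches the reject state tR and halts.

Final tape (ignoring leading/trailing blanks): babab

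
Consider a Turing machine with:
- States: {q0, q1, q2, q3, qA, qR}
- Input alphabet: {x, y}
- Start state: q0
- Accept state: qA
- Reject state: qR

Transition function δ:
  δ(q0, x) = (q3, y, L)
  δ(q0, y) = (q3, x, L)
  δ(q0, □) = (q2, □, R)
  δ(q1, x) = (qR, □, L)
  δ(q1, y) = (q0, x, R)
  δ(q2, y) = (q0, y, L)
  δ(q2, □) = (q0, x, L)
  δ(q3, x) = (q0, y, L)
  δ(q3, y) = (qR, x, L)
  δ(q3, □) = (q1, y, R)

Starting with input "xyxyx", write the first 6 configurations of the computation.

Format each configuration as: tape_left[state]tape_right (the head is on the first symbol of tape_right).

Transitions applied:
Step 1: δ(q0, x) = (q3, y, L)
Step 2: δ(q3, □) = (q1, y, R)
Step 3: δ(q1, y) = (q0, x, R)
Step 4: δ(q0, y) = (q3, x, L)
Step 5: δ(q3, x) = (q0, y, L)

The first 6 configurations are:
[q0]xyxyx ⊢ [q3]□yyxyx ⊢ y[q1]yyxyx ⊢ yx[q0]yxyx ⊢ y[q3]xxxyx ⊢ [q0]yyxxyx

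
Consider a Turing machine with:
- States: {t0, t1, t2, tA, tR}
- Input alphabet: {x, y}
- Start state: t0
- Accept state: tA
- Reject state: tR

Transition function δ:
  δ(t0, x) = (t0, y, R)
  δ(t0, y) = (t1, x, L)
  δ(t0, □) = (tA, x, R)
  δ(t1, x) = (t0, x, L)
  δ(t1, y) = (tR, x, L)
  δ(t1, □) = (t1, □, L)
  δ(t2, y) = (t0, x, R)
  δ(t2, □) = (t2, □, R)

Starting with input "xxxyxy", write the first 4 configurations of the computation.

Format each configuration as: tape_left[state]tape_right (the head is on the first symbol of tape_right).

Transitions applied:
Step 1: δ(t0, x) = (t0, y, R)
Step 2: δ(t0, x) = (t0, y, R)
Step 3: δ(t0, x) = (t0, y, R)

The first 4 configurations are:
[t0]xxxyxy ⊢ y[t0]xxyxy ⊢ yy[t0]xyxy ⊢ yyy[t0]yxy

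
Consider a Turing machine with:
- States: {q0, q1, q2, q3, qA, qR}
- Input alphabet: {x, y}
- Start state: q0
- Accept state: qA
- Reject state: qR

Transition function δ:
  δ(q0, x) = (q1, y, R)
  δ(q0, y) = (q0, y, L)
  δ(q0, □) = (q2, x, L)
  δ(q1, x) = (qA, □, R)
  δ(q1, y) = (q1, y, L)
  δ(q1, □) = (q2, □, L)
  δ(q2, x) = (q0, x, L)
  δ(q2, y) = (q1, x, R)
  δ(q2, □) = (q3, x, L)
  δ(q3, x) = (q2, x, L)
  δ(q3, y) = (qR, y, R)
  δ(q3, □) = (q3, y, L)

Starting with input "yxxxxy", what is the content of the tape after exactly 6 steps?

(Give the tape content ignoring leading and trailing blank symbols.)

Execution trace:
Initial: [q0]yxxxxy
Step 1: δ(q0, y) = (q0, y, L) → [q0]□yxxxxy
Step 2: δ(q0, □) = (q2, x, L) → [q2]□xyxxxxy
Step 3: δ(q2, □) = (q3, x, L) → [q3]□xxyxxxxy
Step 4: δ(q3, □) = (q3, y, L) → [q3]□yxxyxxxxy
Step 5: δ(q3, □) = (q3, y, L) → [q3]□yyxxyxxxxy
Step 6: δ(q3, □) = (q3, y, L) → [q3]□yyyxxyxxxxy

After 6 steps, the tape (ignoring leading/trailing blanks) is: yyyxxyxxxxy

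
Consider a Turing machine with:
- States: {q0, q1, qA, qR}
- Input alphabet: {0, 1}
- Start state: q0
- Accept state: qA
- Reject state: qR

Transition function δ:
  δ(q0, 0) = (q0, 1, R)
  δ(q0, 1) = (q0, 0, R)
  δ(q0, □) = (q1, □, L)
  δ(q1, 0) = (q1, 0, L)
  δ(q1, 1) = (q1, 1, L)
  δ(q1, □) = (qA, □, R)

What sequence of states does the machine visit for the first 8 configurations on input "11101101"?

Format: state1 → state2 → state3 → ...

Execution trace:
Initial: [q0]11101101
Step 1: δ(q0, 1) = (q0, 0, R) → 0[q0]1101101
Step 2: δ(q0, 1) = (q0, 0, R) → 00[q0]101101
Step 3: δ(q0, 1) = (q0, 0, R) → 000[q0]01101
Step 4: δ(q0, 0) = (q0, 1, R) → 0001[q0]1101
Step 5: δ(q0, 1) = (q0, 0, R) → 00010[q0]101
Step 6: δ(q0, 1) = (q0, 0, R) → 000100[q0]01
Step 7: δ(q0, 0) = (q0, 1, R) → 0001001[q0]1

State sequence: q0 → q0 → q0 → q0 → q0 → q0 → q0 → q0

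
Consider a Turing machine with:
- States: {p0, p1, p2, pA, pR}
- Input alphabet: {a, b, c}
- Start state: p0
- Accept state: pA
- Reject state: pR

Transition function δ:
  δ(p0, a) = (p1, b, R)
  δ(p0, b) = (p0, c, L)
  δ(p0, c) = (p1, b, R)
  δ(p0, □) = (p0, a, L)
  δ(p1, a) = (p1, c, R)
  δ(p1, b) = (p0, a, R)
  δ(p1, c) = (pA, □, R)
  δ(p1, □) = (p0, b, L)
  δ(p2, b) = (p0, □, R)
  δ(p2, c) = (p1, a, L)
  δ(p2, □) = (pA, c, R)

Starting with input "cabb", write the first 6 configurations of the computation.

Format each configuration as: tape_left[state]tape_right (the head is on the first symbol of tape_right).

Transitions applied:
Step 1: δ(p0, c) = (p1, b, R)
Step 2: δ(p1, a) = (p1, c, R)
Step 3: δ(p1, b) = (p0, a, R)
Step 4: δ(p0, b) = (p0, c, L)
Step 5: δ(p0, a) = (p1, b, R)

The first 6 configurations are:
[p0]cabb ⊢ b[p1]abb ⊢ bc[p1]bb ⊢ bca[p0]b ⊢ bc[p0]ac ⊢ bcb[p1]c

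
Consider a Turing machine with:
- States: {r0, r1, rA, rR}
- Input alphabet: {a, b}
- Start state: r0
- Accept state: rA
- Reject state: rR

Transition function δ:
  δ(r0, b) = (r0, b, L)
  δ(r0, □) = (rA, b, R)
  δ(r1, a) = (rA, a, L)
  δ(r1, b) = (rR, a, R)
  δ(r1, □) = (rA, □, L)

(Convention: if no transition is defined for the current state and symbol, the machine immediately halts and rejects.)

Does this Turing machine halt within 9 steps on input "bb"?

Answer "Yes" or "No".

Execution trace:
Initial: [r0]bb
Step 1: δ(r0, b) = (r0, b, L) → [r0]□bb
Step 2: δ(r0, □) = (rA, b, R) → b[rA]bb

The machine reaches the accept state rA and halts.
The machine halted after 2 steps (within the 9-step bound).

Answer: Yes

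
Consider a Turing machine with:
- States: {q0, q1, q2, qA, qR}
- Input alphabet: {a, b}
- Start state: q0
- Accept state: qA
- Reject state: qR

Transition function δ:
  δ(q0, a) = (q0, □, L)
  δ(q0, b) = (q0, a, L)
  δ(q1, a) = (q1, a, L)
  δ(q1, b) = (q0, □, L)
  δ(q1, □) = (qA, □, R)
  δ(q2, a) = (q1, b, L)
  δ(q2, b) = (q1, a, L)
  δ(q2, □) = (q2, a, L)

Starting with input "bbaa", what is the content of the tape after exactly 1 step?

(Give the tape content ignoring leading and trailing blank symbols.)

Execution trace:
Initial: [q0]bbaa
Step 1: δ(q0, b) = (q0, a, L) → [q0]□abaa

No transition is defined for δ(q0, □). By convention the machine halts and rejects.

After 1 step, the tape (ignoring leading/trailing blanks) is: abaa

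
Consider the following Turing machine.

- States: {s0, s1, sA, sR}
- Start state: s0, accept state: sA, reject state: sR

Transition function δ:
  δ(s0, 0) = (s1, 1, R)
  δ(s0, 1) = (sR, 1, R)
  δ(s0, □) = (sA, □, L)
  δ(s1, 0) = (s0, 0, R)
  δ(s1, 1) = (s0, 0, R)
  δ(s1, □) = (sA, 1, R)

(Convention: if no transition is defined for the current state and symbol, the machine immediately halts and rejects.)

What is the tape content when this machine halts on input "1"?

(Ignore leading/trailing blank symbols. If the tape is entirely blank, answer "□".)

Execution trace:
Initial: [s0]1
Step 1: δ(s0, 1) = (sR, 1, R) → 1[sR]□

The machine reaches the reject state sR and halts.

Final tape (ignoring leading/trailing blanks): 1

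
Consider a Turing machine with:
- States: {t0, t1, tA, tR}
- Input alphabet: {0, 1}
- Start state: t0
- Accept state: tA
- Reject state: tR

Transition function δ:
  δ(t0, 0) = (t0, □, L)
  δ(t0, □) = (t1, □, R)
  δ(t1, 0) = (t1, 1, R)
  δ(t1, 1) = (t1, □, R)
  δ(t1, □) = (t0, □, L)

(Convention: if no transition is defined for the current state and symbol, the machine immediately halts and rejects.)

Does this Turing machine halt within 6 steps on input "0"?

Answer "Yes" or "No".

Execution trace:
Initial: [t0]0
Step 1: δ(t0, 0) = (t0, □, L) → [t0]□□
Step 2: δ(t0, □) = (t1, □, R) → □[t1]□
Step 3: δ(t1, □) = (t0, □, L) → [t0]□□
Step 4: δ(t0, □) = (t1, □, R) → □[t1]□
Step 5: δ(t1, □) = (t0, □, L) → [t0]□□
Step 6: δ(t0, □) = (t1, □, R) → □[t1]□

The machine has not reached a halting state after 6 steps.
The machine did not halt within the 6-step bound.

Answer: No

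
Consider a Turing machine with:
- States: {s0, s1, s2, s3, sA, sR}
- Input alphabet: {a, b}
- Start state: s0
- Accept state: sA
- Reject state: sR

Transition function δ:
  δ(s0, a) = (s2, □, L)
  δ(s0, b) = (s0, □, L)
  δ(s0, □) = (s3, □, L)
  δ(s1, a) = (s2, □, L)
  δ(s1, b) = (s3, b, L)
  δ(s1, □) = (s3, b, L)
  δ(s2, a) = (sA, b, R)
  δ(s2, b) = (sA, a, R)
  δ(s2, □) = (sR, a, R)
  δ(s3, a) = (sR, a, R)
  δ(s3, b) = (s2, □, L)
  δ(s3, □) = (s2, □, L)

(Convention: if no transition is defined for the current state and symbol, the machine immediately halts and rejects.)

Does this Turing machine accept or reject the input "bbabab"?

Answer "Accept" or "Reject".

Execution trace:
Initial: [s0]bbabab
Step 1: δ(s0, b) = (s0, □, L) → [s0]□□babab
Step 2: δ(s0, □) = (s3, □, L) → [s3]□□□babab
Step 3: δ(s3, □) = (s2, □, L) → [s2]□□□□babab
Step 4: δ(s2, □) = (sR, a, R) → a[sR]□□□babab

The machine reaches the reject state sR and halts.

Answer: Reject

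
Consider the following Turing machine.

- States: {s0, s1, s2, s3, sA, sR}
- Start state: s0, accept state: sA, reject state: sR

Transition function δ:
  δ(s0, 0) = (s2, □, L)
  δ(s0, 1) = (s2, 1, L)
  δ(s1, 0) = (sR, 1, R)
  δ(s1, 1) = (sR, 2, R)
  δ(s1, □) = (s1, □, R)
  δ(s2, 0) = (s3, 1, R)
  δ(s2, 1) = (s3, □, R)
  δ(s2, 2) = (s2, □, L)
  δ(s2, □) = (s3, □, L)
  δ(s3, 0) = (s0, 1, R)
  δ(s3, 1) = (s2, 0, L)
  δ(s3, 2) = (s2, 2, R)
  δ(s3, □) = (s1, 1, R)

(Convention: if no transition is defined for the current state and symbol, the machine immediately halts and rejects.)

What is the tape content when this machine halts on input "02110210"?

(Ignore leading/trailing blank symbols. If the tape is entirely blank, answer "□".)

Execution trace:
Initial: [s0]02110210
Step 1: δ(s0, 0) = (s2, □, L) → [s2]□□2110210
Step 2: δ(s2, □) = (s3, □, L) → [s3]□□□2110210
Step 3: δ(s3, □) = (s1, 1, R) → 1[s1]□□2110210
Step 4: δ(s1, □) = (s1, □, R) → 1□[s1]□2110210
Step 5: δ(s1, □) = (s1, □, R) → 1□□[s1]2110210

No transition is defined for δ(s1, 2). By convention the machine halts and rejects.

Final tape (ignoring leading/trailing blanks): 1□□2110210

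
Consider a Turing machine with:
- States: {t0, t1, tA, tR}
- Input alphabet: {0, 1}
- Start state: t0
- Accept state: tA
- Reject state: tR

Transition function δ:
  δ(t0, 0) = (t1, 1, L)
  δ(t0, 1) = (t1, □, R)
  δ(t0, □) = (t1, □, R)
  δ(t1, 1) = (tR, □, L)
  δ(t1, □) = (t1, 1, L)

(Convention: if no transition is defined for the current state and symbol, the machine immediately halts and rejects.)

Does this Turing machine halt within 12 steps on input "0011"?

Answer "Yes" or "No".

Execution trace:
Initial: [t0]0011
Step 1: δ(t0, 0) = (t1, 1, L) → [t1]□1011
Step 2: δ(t1, □) = (t1, 1, L) → [t1]□11011
Step 3: δ(t1, □) = (t1, 1, L) → [t1]□111011
Step 4: δ(t1, □) = (t1, 1, L) → [t1]□1111011
Step 5: δ(t1, □) = (t1, 1, L) → [t1]□11111011
Step 6: δ(t1, □) = (t1, 1, L) → [t1]□111111011
Step 7: δ(t1, □) = (t1, 1, L) → [t1]□1111111011
Step 8: δ(t1, □) = (t1, 1, L) → [t1]□11111111011
Step 9: δ(t1, □) = (t1, 1, L) → [t1]□111111111011
Step 10: δ(t1, □) = (t1, 1, L) → [t1]□1111111111011
Step 11: δ(t1, □) = (t1, 1, L) → [t1]□11111111111011
Step 12: δ(t1, □) = (t1, 1, L) → [t1]□111111111111011

The machine has not reached a halting state after 12 steps.
The machine did not halt within the 12-step bound.

Answer: No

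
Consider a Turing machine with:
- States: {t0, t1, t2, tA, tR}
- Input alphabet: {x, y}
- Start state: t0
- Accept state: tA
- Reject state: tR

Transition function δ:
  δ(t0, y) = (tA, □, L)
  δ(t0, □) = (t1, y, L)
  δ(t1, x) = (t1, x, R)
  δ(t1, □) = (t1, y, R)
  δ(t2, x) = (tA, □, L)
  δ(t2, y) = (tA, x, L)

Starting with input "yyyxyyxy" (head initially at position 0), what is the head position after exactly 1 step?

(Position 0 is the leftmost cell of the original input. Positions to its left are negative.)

Execution trace (head position shown):
Step 0: [t0]yyyxyyxy  (head at position 0)
Step 1: move left → [tA]□□yyxyyxy  (head at position -1)

After 1 step, the head is at position -1.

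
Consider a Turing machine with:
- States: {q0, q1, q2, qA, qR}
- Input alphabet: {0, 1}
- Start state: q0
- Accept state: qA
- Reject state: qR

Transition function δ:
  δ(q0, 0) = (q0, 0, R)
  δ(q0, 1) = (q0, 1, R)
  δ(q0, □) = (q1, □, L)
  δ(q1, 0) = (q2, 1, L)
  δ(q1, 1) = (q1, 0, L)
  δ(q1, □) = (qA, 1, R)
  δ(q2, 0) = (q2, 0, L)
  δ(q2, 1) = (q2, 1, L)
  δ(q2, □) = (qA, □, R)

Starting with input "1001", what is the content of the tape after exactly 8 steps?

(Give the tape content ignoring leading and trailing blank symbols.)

Execution trace:
Initial: [q0]1001
Step 1: δ(q0, 1) = (q0, 1, R) → 1[q0]001
Step 2: δ(q0, 0) = (q0, 0, R) → 10[q0]01
Step 3: δ(q0, 0) = (q0, 0, R) → 100[q0]1
Step 4: δ(q0, 1) = (q0, 1, R) → 1001[q0]□
Step 5: δ(q0, □) = (q1, □, L) → 100[q1]1□
Step 6: δ(q1, 1) = (q1, 0, L) → 10[q1]00□
Step 7: δ(q1, 0) = (q2, 1, L) → 1[q2]010□
Step 8: δ(q2, 0) = (q2, 0, L) → [q2]1010□

After 8 steps, the tape (ignoring leading/trailing blanks) is: 1010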